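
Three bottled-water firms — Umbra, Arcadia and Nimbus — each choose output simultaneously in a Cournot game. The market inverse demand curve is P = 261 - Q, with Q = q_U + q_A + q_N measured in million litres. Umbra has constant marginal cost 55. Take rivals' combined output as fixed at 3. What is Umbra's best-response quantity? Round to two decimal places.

With rivals' combined output fixed at 3, Umbra's profit is π_U = (261 - 3 - q_U)q_U - (55q_U) = (258 - q_U)q_U - (55q_U).
∂π_U/∂q_U = 203 - 2q_U = 0, so q_U = 203/2.

101.50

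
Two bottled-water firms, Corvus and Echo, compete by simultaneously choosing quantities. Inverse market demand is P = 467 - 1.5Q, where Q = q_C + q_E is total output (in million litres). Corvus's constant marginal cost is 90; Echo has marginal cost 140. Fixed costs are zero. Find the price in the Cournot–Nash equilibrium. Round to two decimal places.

232.33

Corvus's profit: π_C = (467 - 1.5Q)q_C - (90q_C). Setting ∂π_C/∂q_C = 0: 377 - 3q_C - (3/2)(q_E) = 0.
Echo's first-order condition: 327 - 3q_E - (3/2)(q_C) = 0.
So q_C = (377 - (3/2)q_E)/3 and q_E = (327 - (3/2)q_C)/3.
Substituting one into the other gives q_C = 854/9 and q_E = 554/9.
Total output Q = 1408/9, so price P = 467 - (3/2)·(1408/9) = 697/3.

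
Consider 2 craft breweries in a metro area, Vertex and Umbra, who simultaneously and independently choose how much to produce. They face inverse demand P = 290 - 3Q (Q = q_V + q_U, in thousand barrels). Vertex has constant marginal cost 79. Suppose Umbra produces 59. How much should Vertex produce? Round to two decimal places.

With the rival's output fixed at 59, Vertex's profit is π_V = (290 - 3·59 - 3q_V)q_V - (79q_V) = (113 - 3q_V)q_V - (79q_V).
∂π_V/∂q_V = 34 - 6q_V = 0, so q_V = 17/3.

5.67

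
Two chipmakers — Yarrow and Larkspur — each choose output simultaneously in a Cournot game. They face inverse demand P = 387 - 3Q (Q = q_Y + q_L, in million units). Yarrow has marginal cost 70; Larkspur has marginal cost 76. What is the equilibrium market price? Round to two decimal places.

177.67

Yarrow's profit: π_Y = (387 - 3Q)q_Y - (70q_Y). Setting ∂π_Y/∂q_Y = 0: 317 - 6q_Y - 3(q_L) = 0.
Larkspur's first-order condition: 311 - 6q_L - 3(q_Y) = 0.
Best responses: q_Y = (317 - 3q_L)/6, q_L = (311 - 3q_Y)/6.
Substituting one into the other gives q_Y = 323/9 and q_L = 305/9.
Total output Q = 628/9, so price P = 387 - 3·(628/9) = 533/3.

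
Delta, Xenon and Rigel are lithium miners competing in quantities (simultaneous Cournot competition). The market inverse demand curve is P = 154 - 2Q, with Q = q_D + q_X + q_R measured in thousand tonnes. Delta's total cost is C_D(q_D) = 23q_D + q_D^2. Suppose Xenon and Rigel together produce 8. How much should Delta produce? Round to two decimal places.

19.17

With rivals' combined output fixed at 8, Delta's profit is π_D = (154 - 2·8 - 2q_D)q_D - (23q_D + q_D²) = (138 - 2q_D)q_D - (23q_D + q_D²).
∂π_D/∂q_D = 115 - 6q_D = 0, so q_D = 115/6.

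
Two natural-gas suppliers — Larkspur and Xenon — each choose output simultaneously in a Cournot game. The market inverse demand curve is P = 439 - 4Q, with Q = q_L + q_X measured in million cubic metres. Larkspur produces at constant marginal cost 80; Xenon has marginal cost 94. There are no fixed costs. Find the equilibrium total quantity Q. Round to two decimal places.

Larkspur's profit: π_L = (439 - 4Q)q_L - (80q_L). Setting ∂π_L/∂q_L = 0: 359 - 8q_L - 4(q_X) = 0.
Xenon's profit: π_X = (439 - 4Q)q_X - (94q_X). Setting ∂π_X/∂q_X = 0: 345 - 8q_X - 4(q_L) = 0.
Best responses: q_L = (359 - 4q_X)/8, q_X = (345 - 4q_L)/8.
Substituting one into the other gives q_L = 373/12 and q_X = 331/12.
Total output Q = 373/12 + 331/12 = 176/3.

58.67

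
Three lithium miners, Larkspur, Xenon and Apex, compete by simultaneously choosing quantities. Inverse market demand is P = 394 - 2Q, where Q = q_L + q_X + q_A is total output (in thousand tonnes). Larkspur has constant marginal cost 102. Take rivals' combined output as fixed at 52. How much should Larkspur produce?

47

With rivals' combined output fixed at 52, Larkspur's profit is π_L = (394 - 2·52 - 2q_L)q_L - (102q_L) = (290 - 2q_L)q_L - (102q_L).
∂π_L/∂q_L = 188 - 4q_L = 0, so q_L = 47.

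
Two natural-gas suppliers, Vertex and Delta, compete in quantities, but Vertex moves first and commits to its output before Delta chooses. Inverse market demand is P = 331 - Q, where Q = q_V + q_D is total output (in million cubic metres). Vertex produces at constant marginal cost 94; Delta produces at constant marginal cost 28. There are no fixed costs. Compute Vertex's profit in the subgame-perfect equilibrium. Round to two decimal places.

3655.13

The follower Delta best-responds to any q_V: π_D = (331 - Q)q_D - 28q_D.
Setting the follower's marginal profit to zero, 303 - q_V - 2q_D = 0, i.e. q_D = (303 - q_V)/2.
Vertex substitutes q_D(q_V) into its own profit: π_V = q_V(331 - q_V - (303 - q_V)/2) - 94q_V = (359/2 - (1/2)q_V)q_V - 94q_V.
Maximising: ∂π_V/∂q_V = 171/2 - q_V = 0, giving q_V = 171/2.
Then q_D = (303 - 171/2)/2 = 435/4.
Price P = 331 - 777/4 = 547/4.
Vertex's profit: (547/4 - 94)·(171/2) = 3655.1250.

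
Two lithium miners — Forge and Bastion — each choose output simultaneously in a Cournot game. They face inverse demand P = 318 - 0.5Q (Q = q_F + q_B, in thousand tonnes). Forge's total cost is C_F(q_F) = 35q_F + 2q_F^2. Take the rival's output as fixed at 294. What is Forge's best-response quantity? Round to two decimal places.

With the rival's output fixed at 294, Forge's profit is π_F = (318 - (1/2)·294 - (1/2)q_F)q_F - (35q_F + 2q_F²) = (171 - (1/2)q_F)q_F - (35q_F + 2q_F²).
∂π_F/∂q_F = 136 - 5q_F = 0, so q_F = 136/5.

27.20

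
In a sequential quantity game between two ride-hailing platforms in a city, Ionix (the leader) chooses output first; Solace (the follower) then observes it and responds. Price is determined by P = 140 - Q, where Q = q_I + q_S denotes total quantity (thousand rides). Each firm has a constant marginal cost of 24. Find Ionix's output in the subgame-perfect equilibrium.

The follower Solace best-responds to any q_I: π_S = (140 - Q)q_S - 24q_S.
Follower FOC: 116 - q_I - 2q_S = 0, so q_S(q_I) = (116 - q_I)/2.
Ionix substitutes q_S(q_I) into its own profit: π_I = q_I(140 - q_I - (116 - q_I)/2) - 24q_I = (82 - (1/2)q_I)q_I - 24q_I.
Leader FOC: 58 - q_I = 0, so q_I = 58.
Then q_S = (116 - 58)/2 = 29.

58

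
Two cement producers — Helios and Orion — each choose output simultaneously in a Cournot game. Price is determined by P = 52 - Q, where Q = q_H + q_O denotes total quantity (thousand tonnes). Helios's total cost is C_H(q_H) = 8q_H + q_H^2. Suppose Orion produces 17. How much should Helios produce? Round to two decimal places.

6.75

With the rival's output fixed at 17, Helios's profit is π_H = (52 - 17 - q_H)q_H - (8q_H + q_H²) = (35 - q_H)q_H - (8q_H + q_H²).
∂π_H/∂q_H = 27 - 4q_H = 0, so q_H = 27/4.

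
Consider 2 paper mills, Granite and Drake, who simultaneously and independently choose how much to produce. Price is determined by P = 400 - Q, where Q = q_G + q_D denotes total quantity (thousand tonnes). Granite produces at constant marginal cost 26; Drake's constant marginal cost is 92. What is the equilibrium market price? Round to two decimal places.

172.67

Granite's profit: π_G = (400 - Q)q_G - (26q_G). Setting ∂π_G/∂q_G = 0: 374 - 2q_G - (q_D) = 0.
Drake's first-order condition: 308 - 2q_D - (q_G) = 0.
Best responses: q_G = (374 - q_D)/2, q_D = (308 - q_G)/2.
Solving the pair: q_G = 440/3, q_D = 242/3.
Total output Q = 682/3, so price P = 400 - 682/3 = 518/3.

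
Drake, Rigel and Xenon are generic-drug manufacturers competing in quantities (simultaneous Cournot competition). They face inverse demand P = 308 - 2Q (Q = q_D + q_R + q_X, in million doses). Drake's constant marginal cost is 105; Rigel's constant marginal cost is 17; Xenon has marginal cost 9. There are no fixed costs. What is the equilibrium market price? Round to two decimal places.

109.75

Drake's profit: π_D = (308 - 2Q)q_D - (105q_D). Setting ∂π_D/∂q_D = 0: 203 - 4q_D - 2(q_R + q_X) = 0.
Rigel's profit: π_R = (308 - 2Q)q_R - (17q_R). Setting ∂π_R/∂q_R = 0: 291 - 4q_R - 2(q_D + q_X) = 0.
Xenon's profit: π_X = (308 - 2Q)q_X - (9q_X). Setting ∂π_X/∂q_X = 0: 299 - 4q_X - 2(q_D + q_R) = 0.
Summing all 3 equations gives 793 − 8Q = 0, hence Q = 793/8.
Back-substituting: q_D = (203 − 793/4)/2 = 19/8, q_R = (291 − 793/4)/2 = 371/8, q_X = (299 − 793/4)/2 = 403/8.
Total output Q = 793/8, so price P = 308 - 2·(793/8) = 439/4.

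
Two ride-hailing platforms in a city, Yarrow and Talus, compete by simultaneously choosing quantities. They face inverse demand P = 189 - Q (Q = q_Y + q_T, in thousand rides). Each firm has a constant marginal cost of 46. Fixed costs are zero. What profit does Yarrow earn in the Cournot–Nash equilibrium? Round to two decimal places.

2272.11

Each firm earns π_i = (189 - Q)q_i - 46q_i.
Setting ∂π_i/∂q_i = 0 with rivals' quantities fixed: 143 - 2q_i - q_j = 0.
By symmetry each firm produces the same amount; substituting q_j = q_i yields q_i = 143/3.
Price P = 189 - 286/3 = 281/3.
Yarrow's profit: (281/3 - 46)·(143/3) = 2272.1111.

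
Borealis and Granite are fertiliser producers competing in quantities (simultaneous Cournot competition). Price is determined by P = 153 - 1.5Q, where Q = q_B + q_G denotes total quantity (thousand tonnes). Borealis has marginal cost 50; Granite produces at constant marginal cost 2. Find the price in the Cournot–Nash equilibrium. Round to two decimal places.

Borealis's profit: π_B = (153 - 1.5Q)q_B - (50q_B). Setting ∂π_B/∂q_B = 0: 103 - 3q_B - (3/2)(q_G) = 0.
Granite's profit: π_G = (153 - 1.5Q)q_G - (2q_G). Setting ∂π_G/∂q_G = 0: 151 - 3q_G - (3/2)(q_B) = 0.
Best responses: q_B = (103 - (3/2)q_G)/3, q_G = (151 - (3/2)q_B)/3.
Solving the pair: q_B = 110/9, q_G = 398/9.
Total output Q = 508/9, so price P = 153 - (3/2)·(508/9) = 205/3.

68.33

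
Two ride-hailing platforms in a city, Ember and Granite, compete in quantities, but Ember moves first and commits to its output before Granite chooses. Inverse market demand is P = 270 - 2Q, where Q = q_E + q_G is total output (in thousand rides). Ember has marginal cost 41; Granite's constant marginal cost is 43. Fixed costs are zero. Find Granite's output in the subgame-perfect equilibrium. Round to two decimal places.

The follower Granite best-responds to any q_E: π_G = (270 - 2Q)q_G - 43q_G.
Follower FOC: 227 - 2q_E - 4q_G = 0, so q_G(q_E) = (227 - 2q_E)/4.
The leader anticipates this reaction. Substituting into P = 270 - 2Q gives P = 313/2 - q_E, so π_E = (313/2 - q_E)q_E - 41q_E.
Maximising: ∂π_E/∂q_E = 231/2 - 2q_E = 0, giving q_E = 231/4.
Then q_G = (227 - 2·(231/4))/4 = 223/8.

27.88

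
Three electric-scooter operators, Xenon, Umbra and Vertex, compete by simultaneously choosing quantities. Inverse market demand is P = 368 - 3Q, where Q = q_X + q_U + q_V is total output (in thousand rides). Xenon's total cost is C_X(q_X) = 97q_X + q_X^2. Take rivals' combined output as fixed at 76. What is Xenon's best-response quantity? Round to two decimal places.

5.38

With rivals' combined output fixed at 76, Xenon's profit is π_X = (368 - 3·76 - 3q_X)q_X - (97q_X + q_X²) = (140 - 3q_X)q_X - (97q_X + q_X²).
∂π_X/∂q_X = 43 - 8q_X = 0, so q_X = 43/8.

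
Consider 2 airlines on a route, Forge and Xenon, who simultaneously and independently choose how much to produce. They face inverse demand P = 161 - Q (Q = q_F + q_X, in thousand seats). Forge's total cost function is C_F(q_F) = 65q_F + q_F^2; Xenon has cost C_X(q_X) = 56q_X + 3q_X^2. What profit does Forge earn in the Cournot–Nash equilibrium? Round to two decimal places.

914.82

Forge's profit: π_F = (161 - Q)q_F - (65q_F + q_F²). Setting ∂π_F/∂q_F = 0: 96 - 4q_F - (q_X) = 0.
Xenon's profit: π_X = (161 - Q)q_X - (56q_X + 3q_X²). Setting ∂π_X/∂q_X = 0: 105 - 8q_X - (q_F) = 0.
Rearranging gives the reaction functions q_F = (96 - q_X)/4 and q_X = (105 - q_F)/8.
Solving the pair: q_F = 663/31, q_X = 324/31.
Price P = 161 - 987/31 = 129.1613.
Forge's profit: 129.1613·(663/31) - 65·(663/31) - (663/31)² = 914.8158.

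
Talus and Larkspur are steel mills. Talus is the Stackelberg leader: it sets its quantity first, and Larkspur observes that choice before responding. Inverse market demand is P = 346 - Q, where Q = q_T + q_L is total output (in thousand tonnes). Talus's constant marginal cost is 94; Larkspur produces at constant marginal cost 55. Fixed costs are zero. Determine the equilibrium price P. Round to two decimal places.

147.25

The follower Larkspur best-responds to any q_T: π_L = (346 - Q)q_L - 55q_L.
Setting the follower's marginal profit to zero, 291 - q_T - 2q_L = 0, i.e. q_L = (291 - q_T)/2.
The leader anticipates this reaction. Substituting into P = 346 - Q gives P = 401/2 - (1/2)q_T, so π_T = (401/2 - (1/2)q_T)q_T - 94q_T.
Maximising: ∂π_T/∂q_T = 213/2 - q_T = 0, giving q_T = 213/2.
Then q_L = (291 - 213/2)/2 = 369/4.
Total output Q = 795/4, so price P = 346 - 795/4 = 589/4.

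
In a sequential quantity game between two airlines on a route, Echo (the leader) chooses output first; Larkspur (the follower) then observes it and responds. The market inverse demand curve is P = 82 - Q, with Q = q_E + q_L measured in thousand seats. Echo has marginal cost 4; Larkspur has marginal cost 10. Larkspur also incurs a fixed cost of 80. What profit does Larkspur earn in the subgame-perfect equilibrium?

145

The follower Larkspur best-responds to any q_E: π_L = (82 - Q)q_L - 10q_L.
Setting the follower's marginal profit to zero, 72 - q_E - 2q_L = 0, i.e. q_L = (72 - q_E)/2.
Echo substitutes q_L(q_E) into its own profit: π_E = q_E(82 - q_E - (72 - q_E)/2) - 4q_E = (46 - (1/2)q_E)q_E - 4q_E.
Maximising: ∂π_E/∂q_E = 42 - q_E = 0, giving q_E = 42.
Then q_L = (72 - 42)/2 = 15.
Price P = 82 - 57 = 25.
Larkspur's profit: (25 - 10)·15 - 80 = 145.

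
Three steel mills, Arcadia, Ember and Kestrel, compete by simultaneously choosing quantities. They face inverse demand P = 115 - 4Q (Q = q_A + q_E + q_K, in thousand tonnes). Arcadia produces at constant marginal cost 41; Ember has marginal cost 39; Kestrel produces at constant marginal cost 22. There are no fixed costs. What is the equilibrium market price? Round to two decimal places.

54.25

Arcadia's profit: π_A = (115 - 4Q)q_A - (41q_A). Setting ∂π_A/∂q_A = 0: 74 - 8q_A - 4(q_E + q_K) = 0.
Ember's first-order condition: 76 - 8q_E - 4(q_A + q_K) = 0.
Kestrel's profit: π_K = (115 - 4Q)q_K - (22q_K). Setting ∂π_K/∂q_K = 0: 93 - 8q_K - 4(q_A + q_E) = 0.
Summing all 3 equations gives 243 − 16Q = 0, hence Q = 243/16.
Back-substituting: q_A = (74 − 243/4)/4 = 53/16, q_E = (76 − 243/4)/4 = 61/16, q_K = (93 − 243/4)/4 = 129/16.
Total output Q = 243/16, so price P = 115 - 4·(243/16) = 217/4.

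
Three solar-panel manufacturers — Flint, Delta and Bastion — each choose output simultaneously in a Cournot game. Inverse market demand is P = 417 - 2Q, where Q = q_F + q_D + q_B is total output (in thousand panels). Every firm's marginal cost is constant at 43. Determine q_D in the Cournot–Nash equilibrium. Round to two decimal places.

Each firm earns π_i = (417 - 2Q)q_i - 43q_i.
Setting ∂π_i/∂q_i = 0 with rivals' quantities fixed: 374 - 4q_i - 2·Σ_{j≠i} q_j = 0.
With identical firms every q_j equals q_i, so Σ_{j≠i} q_j = 2q_i and 374 = 8q_i, giving q_i = 187/4.

46.75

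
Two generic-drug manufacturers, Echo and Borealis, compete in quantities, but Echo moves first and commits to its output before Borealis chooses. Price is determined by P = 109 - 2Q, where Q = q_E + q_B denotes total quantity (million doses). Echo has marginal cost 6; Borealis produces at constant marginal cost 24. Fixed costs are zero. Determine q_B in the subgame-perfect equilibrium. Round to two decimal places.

The follower Borealis best-responds to any q_E: π_B = (109 - 2Q)q_B - 24q_B.
∂π_B/∂q_B = 85 - 2q_E - 4q_B = 0 gives the reaction function q_B = (85 - 2q_E)/4.
Echo substitutes q_B(q_E) into its own profit: π_E = q_E(109 - 2q_E - (85 - 2q_E)/2) - 6q_E = (133/2 - q_E)q_E - 6q_E.
Leader FOC: 121/2 - 2q_E = 0, so q_E = 121/4.
Then q_B = (85 - 2·(121/4))/4 = 49/8.

6.13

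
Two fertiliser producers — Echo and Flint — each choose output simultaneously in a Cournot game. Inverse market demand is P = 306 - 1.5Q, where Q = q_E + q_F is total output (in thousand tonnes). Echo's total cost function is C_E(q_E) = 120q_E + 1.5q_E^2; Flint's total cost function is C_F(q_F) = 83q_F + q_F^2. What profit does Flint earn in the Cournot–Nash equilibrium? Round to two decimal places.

3640.88

Echo's profit: π_E = (306 - 1.5Q)q_E - (120q_E + (3/2)q_E²). Setting ∂π_E/∂q_E = 0: 186 - 6q_E - (3/2)(q_F) = 0.
Flint's profit: π_F = (306 - 1.5Q)q_F - (83q_F + q_F²). Setting ∂π_F/∂q_F = 0: 223 - 5q_F - (3/2)(q_E) = 0.
Best responses: q_E = (186 - (3/2)q_F)/6, q_F = (223 - (3/2)q_E)/5.
Solving the pair: q_E = 794/37, q_F = 1412/37.
Price P = 306 - (3/2)·59.6216 = 216.5676.
Flint's profit: 216.5676·(1412/37) - 83·(1412/37) - (1412/37)² = 3640.8766.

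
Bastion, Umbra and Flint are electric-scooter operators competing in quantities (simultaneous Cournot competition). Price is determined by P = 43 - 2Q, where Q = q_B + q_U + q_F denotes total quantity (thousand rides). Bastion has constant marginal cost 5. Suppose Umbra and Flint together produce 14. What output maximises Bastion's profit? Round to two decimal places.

With rivals' combined output fixed at 14, Bastion's profit is π_B = (43 - 2·14 - 2q_B)q_B - (5q_B) = (15 - 2q_B)q_B - (5q_B).
∂π_B/∂q_B = 10 - 4q_B = 0, so q_B = 5/2.

2.50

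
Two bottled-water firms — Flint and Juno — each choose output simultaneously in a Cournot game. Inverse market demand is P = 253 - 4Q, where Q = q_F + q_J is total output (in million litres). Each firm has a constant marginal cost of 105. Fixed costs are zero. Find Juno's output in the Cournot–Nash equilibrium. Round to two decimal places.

Each firm earns π_i = (253 - 4Q)q_i - 105q_i.
Setting ∂π_i/∂q_i = 0 with rivals' quantities fixed: 148 - 8q_i - 4q_j = 0.
By symmetry each firm produces the same amount; substituting q_j = q_i yields q_i = 148/12 = 37/3.

12.33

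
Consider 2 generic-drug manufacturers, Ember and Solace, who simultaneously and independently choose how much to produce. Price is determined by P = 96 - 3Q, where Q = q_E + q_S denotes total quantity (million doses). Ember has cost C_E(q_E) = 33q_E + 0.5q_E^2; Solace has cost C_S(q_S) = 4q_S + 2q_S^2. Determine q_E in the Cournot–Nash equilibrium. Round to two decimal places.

5.80

Ember's profit: π_E = (96 - 3Q)q_E - (33q_E + (1/2)q_E²). Setting ∂π_E/∂q_E = 0: 63 - 7q_E - 3(q_S) = 0.
Solace's profit: π_S = (96 - 3Q)q_S - (4q_S + 2q_S²). Setting ∂π_S/∂q_S = 0: 92 - 10q_S - 3(q_E) = 0.
So q_E = (63 - 3q_S)/7 and q_S = (92 - 3q_E)/10.
Substituting one into the other gives q_E = 354/61 and q_S = 455/61.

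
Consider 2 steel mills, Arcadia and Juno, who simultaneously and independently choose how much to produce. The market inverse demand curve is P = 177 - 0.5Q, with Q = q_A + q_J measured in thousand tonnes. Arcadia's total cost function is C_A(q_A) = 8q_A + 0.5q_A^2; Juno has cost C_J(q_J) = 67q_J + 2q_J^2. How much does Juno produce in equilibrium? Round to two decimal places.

13.90

Arcadia's profit: π_A = (177 - 0.5Q)q_A - (8q_A + (1/2)q_A²). Setting ∂π_A/∂q_A = 0: 169 - 2q_A - (1/2)(q_J) = 0.
Juno's first-order condition: 110 - 5q_J - (1/2)(q_A) = 0.
Best responses: q_A = (169 - (1/2)q_J)/2, q_J = (110 - (1/2)q_A)/5.
Solving the pair: q_A = 81.0256, q_J = 542/39.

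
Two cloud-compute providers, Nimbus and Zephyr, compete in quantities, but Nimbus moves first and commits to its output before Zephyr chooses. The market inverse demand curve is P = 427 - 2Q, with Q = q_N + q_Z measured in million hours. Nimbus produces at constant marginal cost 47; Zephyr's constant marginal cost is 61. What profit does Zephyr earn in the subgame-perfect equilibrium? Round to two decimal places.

Solve by backward induction. Given q_N, the follower Zephyr maximises π_Z = (427 - 2q_N - 2q_Z)q_Z - 61q_Z.
∂π_Z/∂q_Z = 366 - 2q_N - 4q_Z = 0 gives the reaction function q_Z = (366 - 2q_N)/4.
The leader anticipates this reaction. Substituting into P = 427 - 2Q gives P = 244 - q_N, so π_N = (244 - q_N)q_N - 47q_N.
Maximising: ∂π_N/∂q_N = 197 - 2q_N = 0, giving q_N = 197/2.
Then q_Z = (366 - 2·(197/2))/4 = 169/4.
Price P = 427 - 2·(563/4) = 291/2.
Zephyr's profit: (291/2 - 61)·(169/4) = 3570.1250.

3570.13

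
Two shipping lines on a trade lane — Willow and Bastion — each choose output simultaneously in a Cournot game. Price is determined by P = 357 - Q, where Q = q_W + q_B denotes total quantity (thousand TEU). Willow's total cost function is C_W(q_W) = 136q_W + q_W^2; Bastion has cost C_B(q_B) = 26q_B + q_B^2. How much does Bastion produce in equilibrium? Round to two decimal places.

Willow's profit: π_W = (357 - Q)q_W - (136q_W + q_W²). Setting ∂π_W/∂q_W = 0: 221 - 4q_W - (q_B) = 0.
Bastion's first-order condition: 331 - 4q_B - (q_W) = 0.
So q_W = (221 - q_B)/4 and q_B = (331 - q_W)/4.
Solving the pair: q_W = 553/15, q_B = 1103/15.

73.53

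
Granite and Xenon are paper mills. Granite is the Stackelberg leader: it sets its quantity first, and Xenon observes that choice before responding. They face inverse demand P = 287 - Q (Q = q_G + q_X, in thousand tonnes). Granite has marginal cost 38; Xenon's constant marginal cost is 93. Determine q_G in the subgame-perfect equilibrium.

The follower Xenon best-responds to any q_G: π_X = (287 - Q)q_X - 93q_X.
Setting the follower's marginal profit to zero, 194 - q_G - 2q_X = 0, i.e. q_X = (194 - q_G)/2.
Granite substitutes q_X(q_G) into its own profit: π_G = q_G(287 - q_G - (194 - q_G)/2) - 38q_G = (190 - (1/2)q_G)q_G - 38q_G.
Leader FOC: 152 - q_G = 0, so q_G = 152.
Then q_X = (194 - 152)/2 = 21.

152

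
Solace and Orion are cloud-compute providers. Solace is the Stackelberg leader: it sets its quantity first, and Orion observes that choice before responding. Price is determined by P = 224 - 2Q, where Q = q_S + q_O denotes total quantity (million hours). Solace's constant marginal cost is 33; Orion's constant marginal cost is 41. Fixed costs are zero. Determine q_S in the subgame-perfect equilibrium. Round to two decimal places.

The follower Orion best-responds to any q_S: π_O = (224 - 2Q)q_O - 41q_O.
∂π_O/∂q_O = 183 - 2q_S - 4q_O = 0 gives the reaction function q_O = (183 - 2q_S)/4.
Solace substitutes q_O(q_S) into its own profit: π_S = q_S(224 - 2q_S - (183 - 2q_S)/2) - 33q_S = (265/2 - q_S)q_S - 33q_S.
Leader FOC: 199/2 - 2q_S = 0, so q_S = 199/4.
Then q_O = (183 - 2·(199/4))/4 = 167/8.

49.75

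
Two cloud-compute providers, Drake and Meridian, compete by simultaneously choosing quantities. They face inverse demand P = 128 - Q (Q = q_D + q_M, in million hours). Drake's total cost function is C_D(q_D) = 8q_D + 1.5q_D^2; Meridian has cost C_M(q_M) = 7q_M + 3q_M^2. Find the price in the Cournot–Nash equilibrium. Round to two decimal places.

94.05

Drake's profit: π_D = (128 - Q)q_D - (8q_D + (3/2)q_D²). Setting ∂π_D/∂q_D = 0: 120 - 5q_D - (q_M) = 0.
Meridian's first-order condition: 121 - 8q_M - (q_D) = 0.
Rearranging gives the reaction functions q_D = (120 - q_M)/5 and q_M = (121 - q_D)/8.
Solving the pair: q_D = 839/39, q_M = 485/39.
Total output Q = 1324/39, so price P = 128 - 1324/39 = 94.0513.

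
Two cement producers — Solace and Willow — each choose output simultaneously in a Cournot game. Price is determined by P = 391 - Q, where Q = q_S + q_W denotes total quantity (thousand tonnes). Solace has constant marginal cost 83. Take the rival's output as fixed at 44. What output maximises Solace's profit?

With the rival's output fixed at 44, Solace's profit is π_S = (391 - 44 - q_S)q_S - (83q_S) = (347 - q_S)q_S - (83q_S).
∂π_S/∂q_S = 264 - 2q_S = 0, so q_S = 132.

132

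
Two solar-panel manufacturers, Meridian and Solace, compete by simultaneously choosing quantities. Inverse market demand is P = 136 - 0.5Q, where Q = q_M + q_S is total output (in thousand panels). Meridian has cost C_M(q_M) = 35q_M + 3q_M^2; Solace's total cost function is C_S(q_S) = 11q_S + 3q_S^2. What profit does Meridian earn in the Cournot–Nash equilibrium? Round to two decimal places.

Meridian's profit: π_M = (136 - 0.5Q)q_M - (35q_M + 3q_M²). Setting ∂π_M/∂q_M = 0: 101 - 7q_M - (1/2)(q_S) = 0.
Solace's first-order condition: 125 - 7q_S - (1/2)(q_M) = 0.
Rearranging gives the reaction functions q_M = (101 - (1/2)q_S)/7 and q_S = (125 - (1/2)q_M)/7.
Substituting one into the other gives q_M = 13.2205 and q_S = 16.9128.
Price P = 136 - (1/2)·(452/15) = 1814/15.
Meridian's profit: (1814/15)·13.2205 - 35·13.2205 - 3·13.2205² = 611.7369.

611.74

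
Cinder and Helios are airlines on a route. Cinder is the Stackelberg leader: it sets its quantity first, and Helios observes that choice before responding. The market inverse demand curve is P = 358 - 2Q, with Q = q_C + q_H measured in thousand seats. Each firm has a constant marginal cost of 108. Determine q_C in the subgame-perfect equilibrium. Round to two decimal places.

62.50

The follower Helios best-responds to any q_C: π_H = (358 - 2Q)q_H - 108q_H.
Setting the follower's marginal profit to zero, 250 - 2q_C - 4q_H = 0, i.e. q_H = (250 - 2q_C)/4.
The leader anticipates this reaction. Substituting into P = 358 - 2Q gives P = 233 - q_C, so π_C = (233 - q_C)q_C - 108q_C.
Maximising: ∂π_C/∂q_C = 125 - 2q_C = 0, giving q_C = 125/2.
Then q_H = (250 - 2·(125/2))/4 = 125/4.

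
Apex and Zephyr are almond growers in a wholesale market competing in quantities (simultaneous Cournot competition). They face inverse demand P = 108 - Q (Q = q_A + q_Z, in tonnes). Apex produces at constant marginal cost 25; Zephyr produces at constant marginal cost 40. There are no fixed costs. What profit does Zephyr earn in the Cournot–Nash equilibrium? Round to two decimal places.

Apex's profit: π_A = (108 - Q)q_A - (25q_A). Setting ∂π_A/∂q_A = 0: 83 - 2q_A - (q_Z) = 0.
Zephyr's first-order condition: 68 - 2q_Z - (q_A) = 0.
Best responses: q_A = (83 - q_Z)/2, q_Z = (68 - q_A)/2.
Solving the pair: q_A = 98/3, q_Z = 53/3.
Price P = 108 - 151/3 = 173/3.
Zephyr's profit: (173/3 - 40)·(53/3) = 312.1111.

312.11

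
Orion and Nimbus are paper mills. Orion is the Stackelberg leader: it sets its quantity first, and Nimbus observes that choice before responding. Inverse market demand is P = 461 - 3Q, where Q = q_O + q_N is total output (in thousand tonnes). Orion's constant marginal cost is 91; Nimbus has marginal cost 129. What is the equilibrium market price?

193

The follower Nimbus best-responds to any q_O: π_N = (461 - 3Q)q_N - 129q_N.
∂π_N/∂q_N = 332 - 3q_O - 6q_N = 0 gives the reaction function q_N = (332 - 3q_O)/6.
Orion substitutes q_N(q_O) into its own profit: π_O = q_O(461 - 3q_O - (332 - 3q_O)/2) - 91q_O = (295 - (3/2)q_O)q_O - 91q_O.
Leader FOC: 204 - 3q_O = 0, so q_O = 68.
Then q_N = (332 - 3·68)/6 = 64/3.
Total output Q = 268/3, so price P = 461 - 3·(268/3) = 193.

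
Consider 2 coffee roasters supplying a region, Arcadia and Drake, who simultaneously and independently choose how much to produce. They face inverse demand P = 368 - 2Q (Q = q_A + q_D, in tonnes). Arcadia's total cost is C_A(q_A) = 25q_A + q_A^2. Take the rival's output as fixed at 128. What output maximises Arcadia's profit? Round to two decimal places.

14.50

With the rival's output fixed at 128, Arcadia's profit is π_A = (368 - 2·128 - 2q_A)q_A - (25q_A + q_A²) = (112 - 2q_A)q_A - (25q_A + q_A²).
∂π_A/∂q_A = 87 - 6q_A = 0, so q_A = 29/2.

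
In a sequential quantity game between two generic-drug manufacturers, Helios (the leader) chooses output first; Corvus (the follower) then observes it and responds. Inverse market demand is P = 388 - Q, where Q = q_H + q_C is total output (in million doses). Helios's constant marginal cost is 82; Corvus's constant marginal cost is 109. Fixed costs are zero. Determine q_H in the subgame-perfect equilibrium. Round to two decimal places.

The follower Corvus best-responds to any q_H: π_C = (388 - Q)q_C - 109q_C.
∂π_C/∂q_C = 279 - q_H - 2q_C = 0 gives the reaction function q_C = (279 - q_H)/2.
The leader anticipates this reaction. Substituting into P = 388 - Q gives P = 497/2 - (1/2)q_H, so π_H = (497/2 - (1/2)q_H)q_H - 82q_H.
The leader's first-order condition 333/2 - q_H = 0 yields q_H = 333/2.
Then q_C = (279 - 333/2)/2 = 225/4.

166.50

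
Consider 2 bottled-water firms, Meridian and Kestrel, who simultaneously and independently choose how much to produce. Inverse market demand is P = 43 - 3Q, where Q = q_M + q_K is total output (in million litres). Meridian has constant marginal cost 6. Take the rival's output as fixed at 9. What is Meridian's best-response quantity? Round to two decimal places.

1.67

With the rival's output fixed at 9, Meridian's profit is π_M = (43 - 3·9 - 3q_M)q_M - (6q_M) = (16 - 3q_M)q_M - (6q_M).
∂π_M/∂q_M = 10 - 6q_M = 0, so q_M = 5/3.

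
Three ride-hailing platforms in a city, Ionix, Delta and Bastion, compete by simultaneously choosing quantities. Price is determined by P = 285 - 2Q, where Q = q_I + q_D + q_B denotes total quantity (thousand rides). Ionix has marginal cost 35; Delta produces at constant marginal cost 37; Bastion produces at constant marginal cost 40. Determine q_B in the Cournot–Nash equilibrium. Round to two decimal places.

29.63

Ionix's profit: π_I = (285 - 2Q)q_I - (35q_I). Setting ∂π_I/∂q_I = 0: 250 - 4q_I - 2(q_D + q_B) = 0.
Delta's profit: π_D = (285 - 2Q)q_D - (37q_D). Setting ∂π_D/∂q_D = 0: 248 - 4q_D - 2(q_I + q_B) = 0.
Bastion's profit: π_B = (285 - 2Q)q_B - (40q_B). Setting ∂π_B/∂q_B = 0: 245 - 4q_B - 2(q_I + q_D) = 0.
Adding the 3 conditions: 743 − 4Q − 4Q = 0, i.e. Q = 743/8.
Back-substituting: q_I = (250 − 743/4)/2 = 257/8, q_D = (248 − 743/4)/2 = 249/8, q_B = (245 − 743/4)/2 = 237/8.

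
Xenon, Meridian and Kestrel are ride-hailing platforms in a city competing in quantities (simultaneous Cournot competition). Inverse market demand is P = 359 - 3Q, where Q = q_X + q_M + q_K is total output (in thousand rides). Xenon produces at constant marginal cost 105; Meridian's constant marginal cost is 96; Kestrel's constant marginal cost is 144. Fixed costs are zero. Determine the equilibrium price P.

Xenon's profit: π_X = (359 - 3Q)q_X - (105q_X). Setting ∂π_X/∂q_X = 0: 254 - 6q_X - 3(q_M + q_K) = 0.
Meridian's profit: π_M = (359 - 3Q)q_M - (96q_M). Setting ∂π_M/∂q_M = 0: 263 - 6q_M - 3(q_X + q_K) = 0.
Kestrel's profit: π_K = (359 - 3Q)q_K - (144q_K). Setting ∂π_K/∂q_K = 0: 215 - 6q_K - 3(q_X + q_M) = 0.
Adding the 3 conditions: 732 − 6Q − 6Q = 0, i.e. Q = 61.
Back-substituting: q_X = (254 − 183)/3 = 71/3, q_M = (263 − 183)/3 = 80/3, q_K = (215 − 183)/3 = 32/3.
Total output Q = 61, so price P = 359 - 3·61 = 176.

176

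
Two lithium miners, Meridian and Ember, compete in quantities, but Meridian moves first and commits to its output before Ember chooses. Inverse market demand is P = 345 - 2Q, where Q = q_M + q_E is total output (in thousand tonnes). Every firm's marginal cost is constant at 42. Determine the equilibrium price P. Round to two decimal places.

117.75

The follower Ember best-responds to any q_M: π_E = (345 - 2Q)q_E - 42q_E.
Setting the follower's marginal profit to zero, 303 - 2q_M - 4q_E = 0, i.e. q_E = (303 - 2q_M)/4.
Meridian substitutes q_E(q_M) into its own profit: π_M = q_M(345 - 2q_M - (303 - 2q_M)/2) - 42q_M = (387/2 - q_M)q_M - 42q_M.
Maximising: ∂π_M/∂q_M = 303/2 - 2q_M = 0, giving q_M = 303/4.
Then q_E = (303 - 2·(303/4))/4 = 303/8.
Total output Q = 909/8, so price P = 345 - 2·(909/8) = 471/4.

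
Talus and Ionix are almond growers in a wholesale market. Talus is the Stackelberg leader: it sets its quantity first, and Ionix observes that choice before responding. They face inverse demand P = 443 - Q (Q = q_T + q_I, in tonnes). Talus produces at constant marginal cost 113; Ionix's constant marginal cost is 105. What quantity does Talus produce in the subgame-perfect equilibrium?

161

The follower Ionix best-responds to any q_T: π_I = (443 - Q)q_I - 105q_I.
∂π_I/∂q_I = 338 - q_T - 2q_I = 0 gives the reaction function q_I = (338 - q_T)/2.
The leader anticipates this reaction. Substituting into P = 443 - Q gives P = 274 - (1/2)q_T, so π_T = (274 - (1/2)q_T)q_T - 113q_T.
The leader's first-order condition 161 - q_T = 0 yields q_T = 161.
Then q_I = (338 - 161)/2 = 177/2.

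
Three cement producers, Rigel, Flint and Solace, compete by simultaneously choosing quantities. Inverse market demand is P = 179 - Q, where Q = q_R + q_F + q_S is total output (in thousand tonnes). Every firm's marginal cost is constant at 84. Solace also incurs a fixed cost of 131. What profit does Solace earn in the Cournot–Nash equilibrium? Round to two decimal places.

A representative firm's profit is π_i = q_i(179 - Q) - 84q_i.
First-order condition (treating rivals' output as given): 95 - 2q_i - Σ_{j≠i} q_j = 0.
By symmetry each firm produces the same amount; substituting Σ_{j≠i} q_j = 2q_i yields q_i = 95/4.
Price P = 179 - 285/4 = 431/4.
Solace's profit: (431/4 - 84)·(95/4) - 131 = 433.0625.

433.06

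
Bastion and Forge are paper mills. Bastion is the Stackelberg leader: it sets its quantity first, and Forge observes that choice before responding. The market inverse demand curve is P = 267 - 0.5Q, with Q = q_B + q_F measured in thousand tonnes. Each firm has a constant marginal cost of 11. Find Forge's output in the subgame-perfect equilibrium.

128

The follower Forge best-responds to any q_B: π_F = (267 - 0.5Q)q_F - 11q_F.
Setting the follower's marginal profit to zero, 256 - (1/2)q_B - q_F = 0, i.e. q_F = (256 - (1/2)q_B).
Bastion substitutes q_F(q_B) into its own profit: π_B = q_B(267 - (1/2)q_B - (256 - (1/2)q_B)/2) - 11q_B = (139 - (1/4)q_B)q_B - 11q_B.
Maximising: ∂π_B/∂q_B = 128 - (1/2)q_B = 0, giving q_B = 256.
Then q_F = (256 - (1/2)·256) = 128.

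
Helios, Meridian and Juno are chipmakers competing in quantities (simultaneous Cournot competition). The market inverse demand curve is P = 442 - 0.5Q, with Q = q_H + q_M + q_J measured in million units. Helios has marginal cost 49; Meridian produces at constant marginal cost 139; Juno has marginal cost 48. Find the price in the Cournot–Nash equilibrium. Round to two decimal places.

Helios's profit: π_H = (442 - 0.5Q)q_H - (49q_H). Setting ∂π_H/∂q_H = 0: 393 - q_H - (1/2)(q_M + q_J) = 0.
Meridian's profit: π_M = (442 - 0.5Q)q_M - (139q_M). Setting ∂π_M/∂q_M = 0: 303 - q_M - (1/2)(q_H + q_J) = 0.
Juno's profit: π_J = (442 - 0.5Q)q_J - (48q_J). Setting ∂π_J/∂q_J = 0: 394 - q_J - (1/2)(q_H + q_M) = 0.
Summing all 3 equations gives 1090 − 2Q = 0, hence Q = 545.
Back-substituting: q_H = (393 − 545/2)/(1/2) = 241, q_M = (303 − 545/2)/(1/2) = 61, q_J = (394 − 545/2)/(1/2) = 243.
Total output Q = 545, so price P = 442 - (1/2)·545 = 339/2.

169.50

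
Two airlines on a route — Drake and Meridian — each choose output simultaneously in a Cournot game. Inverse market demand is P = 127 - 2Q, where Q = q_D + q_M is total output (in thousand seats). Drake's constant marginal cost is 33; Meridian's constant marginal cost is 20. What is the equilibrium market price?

Drake's profit: π_D = (127 - 2Q)q_D - (33q_D). Setting ∂π_D/∂q_D = 0: 94 - 4q_D - 2(q_M) = 0.
Meridian's first-order condition: 107 - 4q_M - 2(q_D) = 0.
So q_D = (94 - 2q_M)/4 and q_M = (107 - 2q_D)/4.
Substituting one into the other gives q_D = 27/2 and q_M = 20.
Total output Q = 67/2, so price P = 127 - 2·(67/2) = 60.

60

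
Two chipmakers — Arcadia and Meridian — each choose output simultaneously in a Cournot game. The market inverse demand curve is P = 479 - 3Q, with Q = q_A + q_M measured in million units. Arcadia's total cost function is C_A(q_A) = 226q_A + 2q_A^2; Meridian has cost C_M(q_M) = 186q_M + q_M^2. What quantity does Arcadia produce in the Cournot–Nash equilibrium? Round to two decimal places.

16.13

Arcadia's profit: π_A = (479 - 3Q)q_A - (226q_A + 2q_A²). Setting ∂π_A/∂q_A = 0: 253 - 10q_A - 3(q_M) = 0.
Meridian's first-order condition: 293 - 8q_M - 3(q_A) = 0.
Rearranging gives the reaction functions q_A = (253 - 3q_M)/10 and q_M = (293 - 3q_A)/8.
Solving the pair: q_A = 1145/71, q_M = 30.5775.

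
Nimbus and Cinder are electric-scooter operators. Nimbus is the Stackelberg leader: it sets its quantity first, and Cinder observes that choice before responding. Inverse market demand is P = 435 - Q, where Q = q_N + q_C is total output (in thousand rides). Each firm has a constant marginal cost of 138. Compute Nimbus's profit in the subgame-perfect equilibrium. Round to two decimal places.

11026.13

The follower Cinder best-responds to any q_N: π_C = (435 - Q)q_C - 138q_C.
∂π_C/∂q_C = 297 - q_N - 2q_C = 0 gives the reaction function q_C = (297 - q_N)/2.
Nimbus substitutes q_C(q_N) into its own profit: π_N = q_N(435 - q_N - (297 - q_N)/2) - 138q_N = (573/2 - (1/2)q_N)q_N - 138q_N.
The leader's first-order condition 297/2 - q_N = 0 yields q_N = 297/2.
Then q_C = (297 - 297/2)/2 = 297/4.
Price P = 435 - 891/4 = 849/4.
Nimbus's profit: (849/4 - 138)·(297/2) = 11026.1250.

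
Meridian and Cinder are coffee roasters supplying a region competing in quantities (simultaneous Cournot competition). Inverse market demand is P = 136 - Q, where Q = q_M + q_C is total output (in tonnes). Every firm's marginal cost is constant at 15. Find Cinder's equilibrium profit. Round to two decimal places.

1626.78

Each firm earns π_i = (136 - Q)q_i - 15q_i.
First-order condition (treating rivals' output as given): 121 - 2q_i - q_j = 0.
With identical firms every q_j equals q_i, so q_j = q_i and 121 = 3q_i, giving q_i = 121/3.
Price P = 136 - 242/3 = 166/3.
Cinder's profit: (166/3 - 15)·(121/3) = 1626.7778.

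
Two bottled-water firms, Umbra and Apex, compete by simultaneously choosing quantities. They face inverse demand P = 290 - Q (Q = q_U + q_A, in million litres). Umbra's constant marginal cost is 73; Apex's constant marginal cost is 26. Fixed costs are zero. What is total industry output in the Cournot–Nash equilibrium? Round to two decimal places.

Umbra's profit: π_U = (290 - Q)q_U - (73q_U). Setting ∂π_U/∂q_U = 0: 217 - 2q_U - (q_A) = 0.
Apex's profit: π_A = (290 - Q)q_A - (26q_A). Setting ∂π_A/∂q_A = 0: 264 - 2q_A - (q_U) = 0.
Rearranging gives the reaction functions q_U = (217 - q_A)/2 and q_A = (264 - q_U)/2.
Solving the pair: q_U = 170/3, q_A = 311/3.
Total output Q = 170/3 + 311/3 = 481/3.

160.33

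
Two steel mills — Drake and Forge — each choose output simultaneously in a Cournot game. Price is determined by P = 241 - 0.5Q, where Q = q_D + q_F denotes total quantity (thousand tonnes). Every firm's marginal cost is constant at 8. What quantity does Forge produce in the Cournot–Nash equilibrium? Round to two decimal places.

155.33

Each firm earns π_i = (241 - 0.5Q)q_i - 8q_i.
First-order condition (treating rivals' output as given): 233 - q_i - (1/2)q_j = 0.
By symmetry each firm produces the same amount; substituting q_j = q_i yields q_i = 233/(3/2) = 466/3.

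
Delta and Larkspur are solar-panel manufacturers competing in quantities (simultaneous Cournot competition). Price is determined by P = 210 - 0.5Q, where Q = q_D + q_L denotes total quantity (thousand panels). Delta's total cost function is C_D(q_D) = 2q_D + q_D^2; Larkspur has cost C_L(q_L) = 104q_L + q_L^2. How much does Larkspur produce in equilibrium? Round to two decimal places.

Delta's profit: π_D = (210 - 0.5Q)q_D - (2q_D + q_D²). Setting ∂π_D/∂q_D = 0: 208 - 3q_D - (1/2)(q_L) = 0.
Larkspur's first-order condition: 106 - 3q_L - (1/2)(q_D) = 0.
So q_D = (208 - (1/2)q_L)/3 and q_L = (106 - (1/2)q_D)/3.
Substituting one into the other gives q_D = 65.2571 and q_L = 856/35.

24.46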